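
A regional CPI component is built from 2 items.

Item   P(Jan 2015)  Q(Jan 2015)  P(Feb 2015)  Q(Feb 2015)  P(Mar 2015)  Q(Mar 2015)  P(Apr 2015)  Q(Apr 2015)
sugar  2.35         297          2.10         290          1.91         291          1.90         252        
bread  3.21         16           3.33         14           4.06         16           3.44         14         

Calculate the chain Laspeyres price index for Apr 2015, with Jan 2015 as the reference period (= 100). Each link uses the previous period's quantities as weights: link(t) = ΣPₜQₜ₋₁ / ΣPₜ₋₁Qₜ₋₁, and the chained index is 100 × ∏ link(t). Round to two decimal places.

Link Jan 2015→Feb 2015:
ΣP(Feb 2015)Q(Jan 2015) = 2.10×297 + 3.33×16 = 623.7 + 53.28 = 676.98
ΣP(Jan 2015)Q(Jan 2015) = 2.35×297 + 3.21×16 = 697.95 + 51.36 = 749.31
link = 676.98/749.31 = 0.903471
Link Feb 2015→Mar 2015:
ΣP(Mar 2015)Q(Feb 2015) = 1.91×290 + 4.06×14 = 553.9 + 56.84 = 610.74
ΣP(Feb 2015)Q(Feb 2015) = 2.10×290 + 3.33×14 = 609 + 46.62 = 655.62
link = 610.74/655.62 = 0.931546
Link Mar 2015→Apr 2015:
ΣP(Apr 2015)Q(Mar 2015) = 1.90×291 + 3.44×16 = 552.9 + 55.04 = 607.94
ΣP(Mar 2015)Q(Mar 2015) = 1.91×291 + 4.06×16 = 555.81 + 64.96 = 620.77
link = 607.94/620.77 = 0.979332
Chained index = 100 × 0.903471 × 0.931546 × 0.979332 = 82.4230

82.42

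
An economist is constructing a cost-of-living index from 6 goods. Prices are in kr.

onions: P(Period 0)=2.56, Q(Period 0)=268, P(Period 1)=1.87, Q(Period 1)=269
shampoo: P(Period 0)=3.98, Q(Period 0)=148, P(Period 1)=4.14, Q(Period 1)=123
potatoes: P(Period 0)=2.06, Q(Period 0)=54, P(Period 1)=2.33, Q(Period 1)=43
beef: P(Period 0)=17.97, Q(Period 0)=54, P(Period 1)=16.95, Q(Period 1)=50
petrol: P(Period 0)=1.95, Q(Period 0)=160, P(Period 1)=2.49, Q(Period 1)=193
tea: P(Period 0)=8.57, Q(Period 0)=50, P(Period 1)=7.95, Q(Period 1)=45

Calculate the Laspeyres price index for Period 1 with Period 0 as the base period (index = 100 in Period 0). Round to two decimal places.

95.28

Laspeyres price index uses base-period quantities as weights.
ΣP(Period 1)·Q(Period 0) = 1.87×268 + 4.14×148 + 2.33×54 + 16.95×54 + 2.49×160 + 7.95×50 = 501.16 + 612.72 + 125.82 + 915.3 + 398.4 + 397.5 = 2950.9
ΣP(Period 0)·Q(Period 0) = 2.56×268 + 3.98×148 + 2.06×54 + 17.97×54 + 1.95×160 + 8.57×50 = 686.08 + 589.04 + 111.24 + 970.38 + 312 + 428.5 = 3097.24
Index = 2950.9 / 3097.24 × 100 = 95.2751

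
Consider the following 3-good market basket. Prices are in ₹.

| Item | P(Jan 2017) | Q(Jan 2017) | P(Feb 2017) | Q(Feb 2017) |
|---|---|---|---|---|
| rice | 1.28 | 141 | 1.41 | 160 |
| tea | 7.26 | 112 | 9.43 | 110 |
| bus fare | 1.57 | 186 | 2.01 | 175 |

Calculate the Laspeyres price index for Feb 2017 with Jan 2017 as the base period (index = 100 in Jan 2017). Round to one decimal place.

126.7

Laspeyres price index uses base-period quantities as weights.
ΣP(Feb 2017)·Q(Jan 2017) = 1.41×141 + 9.43×112 + 2.01×186 = 198.81 + 1056.16 + 373.86 = 1628.83
ΣP(Jan 2017)·Q(Jan 2017) = 1.28×141 + 7.26×112 + 1.57×186 = 180.48 + 813.12 + 292.02 = 1285.62
Index = 1628.83 / 1285.62 × 100 = 126.6961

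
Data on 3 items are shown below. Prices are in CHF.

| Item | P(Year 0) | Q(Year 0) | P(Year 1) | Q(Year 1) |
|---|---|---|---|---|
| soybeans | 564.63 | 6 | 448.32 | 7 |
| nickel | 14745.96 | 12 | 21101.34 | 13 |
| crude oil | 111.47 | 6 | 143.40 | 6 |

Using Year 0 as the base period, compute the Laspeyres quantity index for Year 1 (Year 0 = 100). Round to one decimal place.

108.5

Laspeyres quantity index uses base-period prices as weights.
ΣP(Year 0)·Q(Year 1) = 564.63×7 + 14745.96×13 + 111.47×6 = 3952.41 + 191697.48 + 668.82 = 196318.71
ΣP(Year 0)·Q(Year 0) = 564.63×6 + 14745.96×12 + 111.47×6 = 3387.78 + 176951.52 + 668.82 = 181008.12
Index = 196318.71 / 181008.12 × 100 = 108.4585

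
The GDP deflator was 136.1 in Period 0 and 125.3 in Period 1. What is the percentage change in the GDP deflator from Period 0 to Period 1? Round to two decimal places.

Change = (125.3 − 136.1) / 136.1 × 100
       = -10.8 / 136.1 × 100 = -7.9353%

-7.94%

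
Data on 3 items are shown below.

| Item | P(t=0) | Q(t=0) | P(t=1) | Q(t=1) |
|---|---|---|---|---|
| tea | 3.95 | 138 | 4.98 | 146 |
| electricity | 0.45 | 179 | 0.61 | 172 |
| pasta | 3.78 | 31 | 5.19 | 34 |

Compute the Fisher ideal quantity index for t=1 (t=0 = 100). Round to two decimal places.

Laspeyres component (base-period weights):
ΣP(t=0)Q(t=1) = 3.95×146 + 0.45×172 + 3.78×34 = 576.7 + 77.4 + 128.52 = 782.62
ΣP(t=0)Q(t=0) = 3.95×138 + 0.45×179 + 3.78×31 = 545.1 + 80.55 + 117.18 = 742.83
L = 782.62 / 742.83 × 100 = 105.3565
Paasche component (current-period weights):
ΣP(t=1)Q(t=1) = 4.98×146 + 0.61×172 + 5.19×34 = 727.08 + 104.92 + 176.46 = 1008.46
ΣP(t=1)Q(t=0) = 4.98×138 + 0.61×179 + 5.19×31 = 687.24 + 109.19 + 160.89 = 957.32
P = 1008.46 / 957.32 × 100 = 105.3420
Fisher = √(L × P) = √(105.3565 × 105.3420) = 105.3493

105.35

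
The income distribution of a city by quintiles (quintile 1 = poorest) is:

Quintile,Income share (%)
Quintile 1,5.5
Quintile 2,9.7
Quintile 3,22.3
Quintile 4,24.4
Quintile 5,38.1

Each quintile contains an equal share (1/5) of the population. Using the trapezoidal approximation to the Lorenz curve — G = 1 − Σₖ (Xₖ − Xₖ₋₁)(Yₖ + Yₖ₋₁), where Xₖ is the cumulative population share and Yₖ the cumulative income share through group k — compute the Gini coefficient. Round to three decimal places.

Cumulative income shares Yₖ: 0.0550, 0.1520, 0.3750, 0.6190, 1.0000
Σ (Xₖ−Xₖ₋₁)(Yₖ+Yₖ₋₁) = (1/5)(0.0550+0.0000) + (1/5)(0.1520+0.0550) + (1/5)(0.3750+0.1520) + (1/5)(0.6190+0.3750) + (1/5)(1.0000+0.6190)
  = 0.0110 + 0.0414 + 0.1054 + 0.1988 + 0.3238 = 0.6804
G = 1 − 0.6804 = 0.3196

0.320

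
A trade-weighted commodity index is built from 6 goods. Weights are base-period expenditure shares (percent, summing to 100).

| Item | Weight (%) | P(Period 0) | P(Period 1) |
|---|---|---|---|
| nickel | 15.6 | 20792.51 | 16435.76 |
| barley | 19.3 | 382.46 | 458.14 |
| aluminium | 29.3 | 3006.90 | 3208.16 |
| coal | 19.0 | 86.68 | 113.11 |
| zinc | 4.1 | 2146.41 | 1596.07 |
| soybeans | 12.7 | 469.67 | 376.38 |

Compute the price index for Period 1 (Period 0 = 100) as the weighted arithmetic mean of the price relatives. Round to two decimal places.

104.73

nickel: 15.6 × (16435.76/20792.51) = 15.6 × 0.790465 = 12.3313
barley: 19.3 × (458.14/382.46) = 19.3 × 1.197877 = 23.1190
aluminium: 29.3 × (3208.16/3006.90) = 29.3 × 1.066933 = 31.2611
coal: 19.0 × (113.11/86.68) = 19.0 × 1.304915 = 24.7934
zinc: 4.1 × (1596.07/2146.41) = 4.1 × 0.743600 = 3.0488
soybeans: 12.7 × (376.38/469.67) = 12.7 × 0.801371 = 10.1774
Index = Σ wᵢ·(p₁ᵢ/p₀ᵢ) = 12.3313 + 23.1190 + 31.2611 + 24.7934 + 3.0488 + 10.1774 = 104.7310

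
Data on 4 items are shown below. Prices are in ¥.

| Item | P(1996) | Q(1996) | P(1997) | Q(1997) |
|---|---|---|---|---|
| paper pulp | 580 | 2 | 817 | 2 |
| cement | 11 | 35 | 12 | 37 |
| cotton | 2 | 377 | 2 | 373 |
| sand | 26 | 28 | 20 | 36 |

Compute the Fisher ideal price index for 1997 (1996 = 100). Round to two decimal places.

Laspeyres component (base-period weights):
ΣP(1997)Q(1996) = 817×2 + 12×35 + 2×377 + 20×28 = 1634 + 420 + 754 + 560 = 3368
ΣP(1996)Q(1996) = 580×2 + 11×35 + 2×377 + 26×28 = 1160 + 385 + 754 + 728 = 3027
L = 3368 / 3027 × 100 = 111.2653
Paasche component (current-period weights):
ΣP(1997)Q(1997) = 817×2 + 12×37 + 2×373 + 20×36 = 1634 + 444 + 746 + 720 = 3544
ΣP(1996)Q(1997) = 580×2 + 11×37 + 2×373 + 26×36 = 1160 + 407 + 746 + 936 = 3249
P = 3544 / 3249 × 100 = 109.0797
Fisher = √(L × P) = √(111.2653 × 109.0797) = 110.1671

110.17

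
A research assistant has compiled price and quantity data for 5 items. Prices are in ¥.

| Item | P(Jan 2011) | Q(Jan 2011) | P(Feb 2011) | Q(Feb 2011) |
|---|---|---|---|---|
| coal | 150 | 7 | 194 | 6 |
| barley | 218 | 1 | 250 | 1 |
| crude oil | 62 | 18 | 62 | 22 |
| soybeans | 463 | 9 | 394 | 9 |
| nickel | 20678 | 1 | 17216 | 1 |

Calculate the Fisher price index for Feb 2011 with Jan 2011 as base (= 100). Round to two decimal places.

86.20

Laspeyres component (base-period weights):
ΣP(Feb 2011)Q(Jan 2011) = 194×7 + 250×1 + 62×18 + 394×9 + 17216×1 = 1358 + 250 + 1116 + 3546 + 17216 = 23486
ΣP(Jan 2011)Q(Jan 2011) = 150×7 + 218×1 + 62×18 + 463×9 + 20678×1 = 1050 + 218 + 1116 + 4167 + 20678 = 27229
L = 23486 / 27229 × 100 = 86.2536
Paasche component (current-period weights):
ΣP(Feb 2011)Q(Feb 2011) = 194×6 + 250×1 + 62×22 + 394×9 + 17216×1 = 1164 + 250 + 1364 + 3546 + 17216 = 23540
ΣP(Jan 2011)Q(Feb 2011) = 150×6 + 218×1 + 62×22 + 463×9 + 20678×1 = 900 + 218 + 1364 + 4167 + 20678 = 27327
P = 23540 / 27327 × 100 = 86.1419
Fisher = √(L × P) = √(86.2536 × 86.1419) = 86.1978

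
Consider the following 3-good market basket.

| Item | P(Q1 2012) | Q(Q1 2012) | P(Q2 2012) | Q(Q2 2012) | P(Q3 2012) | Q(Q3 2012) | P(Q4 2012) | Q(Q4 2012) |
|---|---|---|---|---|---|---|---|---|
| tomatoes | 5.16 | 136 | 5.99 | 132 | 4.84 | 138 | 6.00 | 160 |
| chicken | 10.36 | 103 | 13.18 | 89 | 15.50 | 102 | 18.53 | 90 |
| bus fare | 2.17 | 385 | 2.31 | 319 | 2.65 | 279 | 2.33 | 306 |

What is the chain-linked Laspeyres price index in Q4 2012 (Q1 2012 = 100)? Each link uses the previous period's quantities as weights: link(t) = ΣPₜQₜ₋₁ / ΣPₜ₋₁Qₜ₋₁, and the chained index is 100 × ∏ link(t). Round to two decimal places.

Link Q1 2012→Q2 2012:
ΣP(Q2 2012)Q(Q1 2012) = 5.99×136 + 13.18×103 + 2.31×385 = 814.64 + 1357.54 + 889.35 = 3061.53
ΣP(Q1 2012)Q(Q1 2012) = 5.16×136 + 10.36×103 + 2.17×385 = 701.76 + 1067.08 + 835.45 = 2604.29
link = 3061.53/2604.29 = 1.175572
Link Q2 2012→Q3 2012:
ΣP(Q3 2012)Q(Q2 2012) = 4.84×132 + 15.50×89 + 2.65×319 = 638.88 + 1379.5 + 845.35 = 2863.73
ΣP(Q2 2012)Q(Q2 2012) = 5.99×132 + 13.18×89 + 2.31×319 = 790.68 + 1173.02 + 736.89 = 2700.59
link = 2863.73/2700.59 = 1.060409
Link Q3 2012→Q4 2012:
ΣP(Q4 2012)Q(Q3 2012) = 6.00×138 + 18.53×102 + 2.33×279 = 828 + 1890.06 + 650.07 = 3368.13
ΣP(Q3 2012)Q(Q3 2012) = 4.84×138 + 15.50×102 + 2.65×279 = 667.92 + 1581 + 739.35 = 2988.27
link = 3368.13/2988.27 = 1.127117
Chained index = 100 × 1.175572 × 1.060409 × 1.127117 = 140.5049

140.50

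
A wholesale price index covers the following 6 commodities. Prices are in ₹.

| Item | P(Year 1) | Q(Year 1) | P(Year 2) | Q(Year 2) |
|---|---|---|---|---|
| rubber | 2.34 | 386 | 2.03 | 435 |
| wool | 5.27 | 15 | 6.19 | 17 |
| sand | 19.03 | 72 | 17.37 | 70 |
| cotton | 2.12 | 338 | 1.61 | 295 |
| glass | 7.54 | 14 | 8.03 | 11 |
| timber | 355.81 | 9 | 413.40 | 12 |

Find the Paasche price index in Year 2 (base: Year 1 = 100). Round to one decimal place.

Paasche price index uses current-period quantities as weights.
ΣP(Year 2)·Q(Year 2) = 2.03×435 + 6.19×17 + 17.37×70 + 1.61×295 + 8.03×11 + 413.40×12 = 883.05 + 105.23 + 1215.9 + 474.95 + 88.33 + 4960.8 = 7728.26
ΣP(Year 1)·Q(Year 2) = 2.34×435 + 5.27×17 + 19.03×70 + 2.12×295 + 7.54×11 + 355.81×12 = 1017.9 + 89.59 + 1332.1 + 625.4 + 82.94 + 4269.72 = 7417.65
Index = 7728.26 / 7417.65 × 100 = 104.1874

104.2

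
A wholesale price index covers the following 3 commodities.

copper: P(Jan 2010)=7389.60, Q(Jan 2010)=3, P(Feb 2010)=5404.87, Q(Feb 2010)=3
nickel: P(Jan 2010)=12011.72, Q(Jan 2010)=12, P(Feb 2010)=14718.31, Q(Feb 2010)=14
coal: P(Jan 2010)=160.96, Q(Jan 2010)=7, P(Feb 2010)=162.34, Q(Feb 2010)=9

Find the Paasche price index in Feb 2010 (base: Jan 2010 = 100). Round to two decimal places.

Paasche price index uses current-period quantities as weights.
ΣP(Feb 2010)·Q(Feb 2010) = 5404.87×3 + 14718.31×14 + 162.34×9 = 16214.61 + 206056.34 + 1461.06 = 223732.01
ΣP(Jan 2010)·Q(Feb 2010) = 7389.60×3 + 12011.72×14 + 160.96×9 = 22168.8 + 168164.08 + 1448.64 = 191781.52
Index = 223732.01 / 191781.52 × 100 = 116.6598

116.66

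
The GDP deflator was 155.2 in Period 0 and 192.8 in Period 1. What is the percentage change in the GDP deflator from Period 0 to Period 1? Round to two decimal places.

24.23%

Change = (192.8 − 155.2) / 155.2 × 100
       = 37.6 / 155.2 × 100 = 24.2268%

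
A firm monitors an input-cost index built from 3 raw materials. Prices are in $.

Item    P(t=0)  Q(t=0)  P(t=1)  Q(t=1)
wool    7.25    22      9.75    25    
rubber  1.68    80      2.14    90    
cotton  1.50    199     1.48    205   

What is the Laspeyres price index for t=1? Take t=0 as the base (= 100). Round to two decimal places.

114.82

Laspeyres price index uses base-period quantities as weights.
ΣP(t=1)·Q(t=0) = 9.75×22 + 2.14×80 + 1.48×199 = 214.5 + 171.2 + 294.52 = 680.22
ΣP(t=0)·Q(t=0) = 7.25×22 + 1.68×80 + 1.50×199 = 159.5 + 134.4 + 298.5 = 592.4
Index = 680.22 / 592.4 × 100 = 114.8244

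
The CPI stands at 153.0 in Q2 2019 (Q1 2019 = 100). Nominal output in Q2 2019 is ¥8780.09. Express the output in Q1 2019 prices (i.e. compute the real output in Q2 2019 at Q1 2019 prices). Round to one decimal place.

Real = Nominal ÷ (Index/100) = 8780.09 ÷ (153.0/100)
     = 8780.09 ÷ 1.530 = 5738.6209

5738.6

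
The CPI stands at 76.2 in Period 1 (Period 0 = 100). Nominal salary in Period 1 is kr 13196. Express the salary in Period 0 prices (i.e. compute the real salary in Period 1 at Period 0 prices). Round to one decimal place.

17317.6

Real = Nominal ÷ (Index/100) = 13196 ÷ (76.2/100)
     = 13196 ÷ 0.762 = 17317.5853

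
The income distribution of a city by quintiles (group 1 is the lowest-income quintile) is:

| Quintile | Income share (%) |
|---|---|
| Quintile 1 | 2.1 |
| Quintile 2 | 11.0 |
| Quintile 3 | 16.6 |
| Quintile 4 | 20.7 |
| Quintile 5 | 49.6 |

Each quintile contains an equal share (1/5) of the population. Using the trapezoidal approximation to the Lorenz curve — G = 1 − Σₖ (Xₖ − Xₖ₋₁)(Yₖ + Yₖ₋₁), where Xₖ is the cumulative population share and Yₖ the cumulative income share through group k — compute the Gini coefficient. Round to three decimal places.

0.419

Cumulative income shares Yₖ: 0.0210, 0.1310, 0.2970, 0.5040, 1.0000
Σ (Xₖ−Xₖ₋₁)(Yₖ+Yₖ₋₁) = (1/5)(0.0210+0.0000) + (1/5)(0.1310+0.0210) + (1/5)(0.2970+0.1310) + (1/5)(0.5040+0.2970) + (1/5)(1.0000+0.5040)
  = 0.0042 + 0.0304 + 0.0856 + 0.1602 + 0.3008 = 0.5812
G = 1 − 0.5812 = 0.4188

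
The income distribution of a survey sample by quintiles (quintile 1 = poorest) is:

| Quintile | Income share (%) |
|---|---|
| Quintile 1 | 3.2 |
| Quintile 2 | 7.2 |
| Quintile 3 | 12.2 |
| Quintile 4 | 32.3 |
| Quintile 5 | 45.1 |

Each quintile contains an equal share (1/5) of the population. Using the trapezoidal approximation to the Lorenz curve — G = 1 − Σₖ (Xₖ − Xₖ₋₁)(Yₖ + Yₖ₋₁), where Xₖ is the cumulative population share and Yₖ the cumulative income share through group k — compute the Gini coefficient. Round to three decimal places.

0.436

Cumulative income shares Yₖ: 0.0320, 0.1040, 0.2260, 0.5490, 1.0000
Σ (Xₖ−Xₖ₋₁)(Yₖ+Yₖ₋₁) = (1/5)(0.0320+0.0000) + (1/5)(0.1040+0.0320) + (1/5)(0.2260+0.1040) + (1/5)(0.5490+0.2260) + (1/5)(1.0000+0.5490)
  = 0.0064 + 0.0272 + 0.0660 + 0.1550 + 0.3098 = 0.5644
G = 1 − 0.5644 = 0.4356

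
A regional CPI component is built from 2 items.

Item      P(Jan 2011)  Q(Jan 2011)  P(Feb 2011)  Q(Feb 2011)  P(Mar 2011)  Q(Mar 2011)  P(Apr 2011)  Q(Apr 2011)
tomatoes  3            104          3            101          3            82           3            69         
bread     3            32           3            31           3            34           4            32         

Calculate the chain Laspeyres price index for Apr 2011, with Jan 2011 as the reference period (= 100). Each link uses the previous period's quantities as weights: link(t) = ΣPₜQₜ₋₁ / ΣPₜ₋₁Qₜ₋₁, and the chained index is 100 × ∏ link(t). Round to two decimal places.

109.77

Link Jan 2011→Feb 2011:
ΣP(Feb 2011)Q(Jan 2011) = 3×104 + 3×32 = 312 + 96 = 408
ΣP(Jan 2011)Q(Jan 2011) = 3×104 + 3×32 = 312 + 96 = 408
link = 408/408 = 1.000000
Link Feb 2011→Mar 2011:
ΣP(Mar 2011)Q(Feb 2011) = 3×101 + 3×31 = 303 + 93 = 396
ΣP(Feb 2011)Q(Feb 2011) = 3×101 + 3×31 = 303 + 93 = 396
link = 396/396 = 1.000000
Link Mar 2011→Apr 2011:
ΣP(Apr 2011)Q(Mar 2011) = 3×82 + 4×34 = 246 + 136 = 382
ΣP(Mar 2011)Q(Mar 2011) = 3×82 + 3×34 = 246 + 102 = 348
link = 382/348 = 1.097701
Chained index = 100 × 1.000000 × 1.000000 × 1.097701 = 109.7701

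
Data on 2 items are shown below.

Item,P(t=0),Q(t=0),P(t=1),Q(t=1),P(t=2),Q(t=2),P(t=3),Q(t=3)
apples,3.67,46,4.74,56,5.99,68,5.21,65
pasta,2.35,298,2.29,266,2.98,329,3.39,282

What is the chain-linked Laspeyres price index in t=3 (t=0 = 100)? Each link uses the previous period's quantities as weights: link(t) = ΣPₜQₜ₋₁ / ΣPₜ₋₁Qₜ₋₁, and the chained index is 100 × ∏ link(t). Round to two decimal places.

Link t=0→t=1:
ΣP(t=1)Q(t=0) = 4.74×46 + 2.29×298 = 218.04 + 682.42 = 900.46
ΣP(t=0)Q(t=0) = 3.67×46 + 2.35×298 = 168.82 + 700.3 = 869.12
link = 900.46/869.12 = 1.036059
Link t=1→t=2:
ΣP(t=2)Q(t=1) = 5.99×56 + 2.98×266 = 335.44 + 792.68 = 1128.12
ΣP(t=1)Q(t=1) = 4.74×56 + 2.29×266 = 265.44 + 609.14 = 874.58
link = 1128.12/874.58 = 1.289899
Link t=2→t=3:
ΣP(t=3)Q(t=2) = 5.21×68 + 3.39×329 = 354.28 + 1115.31 = 1469.59
ΣP(t=2)Q(t=2) = 5.99×68 + 2.98×329 = 407.32 + 980.42 = 1387.74
link = 1469.59/1387.74 = 1.058981
Chained index = 100 × 1.036059 × 1.289899 × 1.058981 = 141.5235

141.52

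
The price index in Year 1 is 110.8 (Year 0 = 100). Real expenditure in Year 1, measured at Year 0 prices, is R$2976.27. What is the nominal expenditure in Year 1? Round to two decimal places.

3297.71

Nominal = Real × (Index/100) = 2976.27 × (110.8/100)
        = 2976.27 × 1.108 = 3297.7072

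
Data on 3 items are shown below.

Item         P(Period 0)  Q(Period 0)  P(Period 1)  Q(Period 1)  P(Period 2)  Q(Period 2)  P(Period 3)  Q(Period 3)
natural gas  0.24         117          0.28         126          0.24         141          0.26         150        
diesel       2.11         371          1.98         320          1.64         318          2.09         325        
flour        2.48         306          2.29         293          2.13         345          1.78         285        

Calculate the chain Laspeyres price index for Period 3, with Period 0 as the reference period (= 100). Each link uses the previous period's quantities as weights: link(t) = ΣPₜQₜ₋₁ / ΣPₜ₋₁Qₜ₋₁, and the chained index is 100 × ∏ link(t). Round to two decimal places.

83.91

Link Period 0→Period 1:
ΣP(Period 1)Q(Period 0) = 0.28×117 + 1.98×371 + 2.29×306 = 32.76 + 734.58 + 700.74 = 1468.08
ΣP(Period 0)Q(Period 0) = 0.24×117 + 2.11×371 + 2.48×306 = 28.08 + 782.81 + 758.88 = 1569.77
link = 1468.08/1569.77 = 0.935220
Link Period 1→Period 2:
ΣP(Period 2)Q(Period 1) = 0.24×126 + 1.64×320 + 2.13×293 = 30.24 + 524.8 + 624.09 = 1179.13
ΣP(Period 1)Q(Period 1) = 0.28×126 + 1.98×320 + 2.29×293 = 35.28 + 633.6 + 670.97 = 1339.85
link = 1179.13/1339.85 = 0.880046
Link Period 2→Period 3:
ΣP(Period 3)Q(Period 2) = 0.26×141 + 2.09×318 + 1.78×345 = 36.66 + 664.62 + 614.1 = 1315.38
ΣP(Period 2)Q(Period 2) = 0.24×141 + 1.64×318 + 2.13×345 = 33.84 + 521.52 + 734.85 = 1290.21
link = 1315.38/1290.21 = 1.019508
Chained index = 100 × 0.935220 × 0.880046 × 1.019508 = 83.9093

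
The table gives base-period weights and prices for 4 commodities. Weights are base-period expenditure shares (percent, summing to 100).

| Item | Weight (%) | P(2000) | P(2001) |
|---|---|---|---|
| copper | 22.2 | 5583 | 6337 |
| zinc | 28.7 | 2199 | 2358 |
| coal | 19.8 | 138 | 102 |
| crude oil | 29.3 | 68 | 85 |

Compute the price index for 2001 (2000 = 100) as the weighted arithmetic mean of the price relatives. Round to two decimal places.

107.23

copper: 22.2 × (6337/5583) = 22.2 × 1.135053 = 25.1982
zinc: 28.7 × (2358/2199) = 28.7 × 1.072306 = 30.7752
coal: 19.8 × (102/138) = 19.8 × 0.739130 = 14.6348
crude oil: 29.3 × (85/68) = 29.3 × 1.250000 = 36.6250
Index = Σ wᵢ·(p₁ᵢ/p₀ᵢ) = 25.1982 + 30.7752 + 14.6348 + 36.6250 = 107.2331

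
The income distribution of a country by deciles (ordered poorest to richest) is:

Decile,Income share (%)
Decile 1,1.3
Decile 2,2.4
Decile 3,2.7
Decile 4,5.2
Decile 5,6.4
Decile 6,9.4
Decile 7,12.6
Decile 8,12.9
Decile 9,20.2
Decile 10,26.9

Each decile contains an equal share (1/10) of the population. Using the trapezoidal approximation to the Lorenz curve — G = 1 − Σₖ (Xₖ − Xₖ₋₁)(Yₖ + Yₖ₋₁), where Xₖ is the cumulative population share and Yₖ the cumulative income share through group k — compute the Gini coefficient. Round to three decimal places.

0.431

Cumulative income shares Yₖ: 0.0130, 0.0370, 0.0640, 0.1160, 0.1800, 0.2740, 0.4000, 0.5290, 0.7310, 1.0000
Σ (Xₖ−Xₖ₋₁)(Yₖ+Yₖ₋₁) = (1/10)(0.0130+0.0000) + (1/10)(0.0370+0.0130) + (1/10)(0.0640+0.0370) + (1/10)(0.1160+0.0640) + (1/10)(0.1800+0.1160) + (1/10)(0.2740+0.1800) + (1/10)(0.4000+0.2740) + (1/10)(0.5290+0.4000) + (1/10)(0.7310+0.5290) + (1/10)(1.0000+0.7310)
  = 0.0013 + 0.0050 + 0.0101 + 0.0180 + 0.0296 + 0.0454 + 0.0674 + 0.0929 + 0.1260 + 0.1731 = 0.5688
G = 1 − 0.5688 = 0.4312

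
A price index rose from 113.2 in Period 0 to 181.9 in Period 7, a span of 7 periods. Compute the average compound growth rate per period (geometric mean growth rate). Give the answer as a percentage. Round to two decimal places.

Growth factor = (181.9/113.2)^(1/7) = (1.606890)^(1/7) = 1.070106
Growth rate = 1.070106 − 1 = 0.070106 = 7.0106%

7.01%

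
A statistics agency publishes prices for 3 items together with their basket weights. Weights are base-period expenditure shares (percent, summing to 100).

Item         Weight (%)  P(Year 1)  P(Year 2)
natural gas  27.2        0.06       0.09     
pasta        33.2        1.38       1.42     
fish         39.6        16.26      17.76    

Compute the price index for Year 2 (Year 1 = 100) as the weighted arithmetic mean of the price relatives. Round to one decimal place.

natural gas: 27.2 × (0.09/0.06) = 27.2 × 1.500000 = 40.8000
pasta: 33.2 × (1.42/1.38) = 33.2 × 1.028986 = 34.1623
fish: 39.6 × (17.76/16.26) = 39.6 × 1.092251 = 43.2531
Index = Σ wᵢ·(p₁ᵢ/p₀ᵢ) = 40.8000 + 34.1623 + 43.2531 = 118.2155

118.2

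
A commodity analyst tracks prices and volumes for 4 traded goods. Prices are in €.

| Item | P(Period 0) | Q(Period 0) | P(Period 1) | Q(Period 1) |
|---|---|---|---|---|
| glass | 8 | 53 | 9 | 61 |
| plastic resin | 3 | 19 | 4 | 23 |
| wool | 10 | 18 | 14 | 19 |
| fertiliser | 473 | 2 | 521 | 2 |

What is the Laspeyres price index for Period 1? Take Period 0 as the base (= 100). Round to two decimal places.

114.93

Laspeyres price index uses base-period quantities as weights.
ΣP(Period 1)·Q(Period 0) = 9×53 + 4×19 + 14×18 + 521×2 = 477 + 76 + 252 + 1042 = 1847
ΣP(Period 0)·Q(Period 0) = 8×53 + 3×19 + 10×18 + 473×2 = 424 + 57 + 180 + 946 = 1607
Index = 1847 / 1607 × 100 = 114.9347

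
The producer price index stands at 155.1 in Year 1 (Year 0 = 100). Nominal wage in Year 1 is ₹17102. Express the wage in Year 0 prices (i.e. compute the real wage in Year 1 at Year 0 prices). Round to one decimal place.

11026.4

Real = Nominal ÷ (Index/100) = 17102 ÷ (155.1/100)
     = 17102 ÷ 1.551 = 11026.4346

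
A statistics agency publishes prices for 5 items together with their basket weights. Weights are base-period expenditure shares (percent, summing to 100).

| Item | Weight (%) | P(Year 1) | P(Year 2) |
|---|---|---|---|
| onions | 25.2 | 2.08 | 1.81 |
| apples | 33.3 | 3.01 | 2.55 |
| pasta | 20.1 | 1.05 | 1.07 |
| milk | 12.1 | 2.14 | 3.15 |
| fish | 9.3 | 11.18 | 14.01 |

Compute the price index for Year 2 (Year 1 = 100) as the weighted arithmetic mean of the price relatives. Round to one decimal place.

onions: 25.2 × (1.81/2.08) = 25.2 × 0.870192 = 21.9288
apples: 33.3 × (2.55/3.01) = 33.3 × 0.847176 = 28.2110
pasta: 20.1 × (1.07/1.05) = 20.1 × 1.019048 = 20.4829
milk: 12.1 × (3.15/2.14) = 12.1 × 1.471963 = 17.8107
fish: 9.3 × (14.01/11.18) = 9.3 × 1.253131 = 11.6541
Index = Σ wᵢ·(p₁ᵢ/p₀ᵢ) = 21.9288 + 28.2110 + 20.4829 + 17.8107 + 11.6541 = 100.0875

100.1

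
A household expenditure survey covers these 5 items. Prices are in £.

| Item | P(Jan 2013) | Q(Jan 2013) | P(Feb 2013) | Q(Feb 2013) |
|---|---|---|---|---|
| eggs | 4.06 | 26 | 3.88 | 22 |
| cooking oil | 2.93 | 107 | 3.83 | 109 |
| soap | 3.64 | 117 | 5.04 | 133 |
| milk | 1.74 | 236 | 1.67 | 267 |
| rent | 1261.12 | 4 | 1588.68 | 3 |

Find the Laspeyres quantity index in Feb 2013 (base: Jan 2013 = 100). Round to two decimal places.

Laspeyres quantity index uses base-period prices as weights.
ΣP(Jan 2013)·Q(Feb 2013) = 4.06×22 + 2.93×109 + 3.64×133 + 1.74×267 + 1261.12×3 = 89.32 + 319.37 + 484.12 + 464.58 + 3783.36 = 5140.75
ΣP(Jan 2013)·Q(Jan 2013) = 4.06×26 + 2.93×107 + 3.64×117 + 1.74×236 + 1261.12×4 = 105.56 + 313.51 + 425.88 + 410.64 + 5044.48 = 6300.07
Index = 5140.75 / 6300.07 × 100 = 81.5983

81.60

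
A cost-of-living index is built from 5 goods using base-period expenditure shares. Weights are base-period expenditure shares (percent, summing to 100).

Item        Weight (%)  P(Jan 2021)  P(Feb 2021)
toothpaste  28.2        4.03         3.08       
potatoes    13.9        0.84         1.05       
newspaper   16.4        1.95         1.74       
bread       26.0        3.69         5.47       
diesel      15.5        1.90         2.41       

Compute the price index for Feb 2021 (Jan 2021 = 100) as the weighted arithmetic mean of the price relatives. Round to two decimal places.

toothpaste: 28.2 × (3.08/4.03) = 28.2 × 0.764268 = 21.5524
potatoes: 13.9 × (1.05/0.84) = 13.9 × 1.250000 = 17.3750
newspaper: 16.4 × (1.74/1.95) = 16.4 × 0.892308 = 14.6338
bread: 26.0 × (5.47/3.69) = 26.0 × 1.482385 = 38.5420
diesel: 15.5 × (2.41/1.90) = 15.5 × 1.268421 = 19.6605
Index = Σ wᵢ·(p₁ᵢ/p₀ᵢ) = 21.5524 + 17.3750 + 14.6338 + 38.5420 + 19.6605 = 111.7637

111.76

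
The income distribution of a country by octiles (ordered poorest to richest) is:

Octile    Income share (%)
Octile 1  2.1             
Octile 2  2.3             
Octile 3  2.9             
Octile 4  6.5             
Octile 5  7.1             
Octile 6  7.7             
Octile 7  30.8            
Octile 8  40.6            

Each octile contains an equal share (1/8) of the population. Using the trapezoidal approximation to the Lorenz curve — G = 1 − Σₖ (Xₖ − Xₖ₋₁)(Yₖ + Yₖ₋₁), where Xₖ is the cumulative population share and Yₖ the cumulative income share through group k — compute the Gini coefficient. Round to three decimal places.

0.534

Cumulative income shares Yₖ: 0.0210, 0.0440, 0.0730, 0.1380, 0.2090, 0.2860, 0.5940, 1.0000
Σ (Xₖ−Xₖ₋₁)(Yₖ+Yₖ₋₁) = (1/8)(0.0210+0.0000) + (1/8)(0.0440+0.0210) + (1/8)(0.0730+0.0440) + (1/8)(0.1380+0.0730) + (1/8)(0.2090+0.1380) + (1/8)(0.2860+0.2090) + (1/8)(0.5940+0.2860) + (1/8)(1.0000+0.5940)
  = 0.0026 + 0.0081 + 0.0146 + 0.0264 + 0.0434 + 0.0619 + 0.1100 + 0.1993 = 0.4663
G = 1 − 0.4663 = 0.5337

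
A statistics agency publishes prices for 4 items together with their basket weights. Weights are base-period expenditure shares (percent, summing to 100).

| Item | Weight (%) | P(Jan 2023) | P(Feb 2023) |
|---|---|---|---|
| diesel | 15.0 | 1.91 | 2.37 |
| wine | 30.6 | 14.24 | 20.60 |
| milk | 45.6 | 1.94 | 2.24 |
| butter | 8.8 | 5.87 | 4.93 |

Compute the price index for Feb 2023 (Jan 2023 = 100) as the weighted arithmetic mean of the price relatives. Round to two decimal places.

122.92

diesel: 15.0 × (2.37/1.91) = 15.0 × 1.240838 = 18.6126
wine: 30.6 × (20.60/14.24) = 30.6 × 1.446629 = 44.2669
milk: 45.6 × (2.24/1.94) = 45.6 × 1.154639 = 52.6515
butter: 8.8 × (4.93/5.87) = 8.8 × 0.839864 = 7.3908
Index = Σ wᵢ·(p₁ᵢ/p₀ᵢ) = 18.6126 + 44.2669 + 52.6515 + 7.3908 = 122.9218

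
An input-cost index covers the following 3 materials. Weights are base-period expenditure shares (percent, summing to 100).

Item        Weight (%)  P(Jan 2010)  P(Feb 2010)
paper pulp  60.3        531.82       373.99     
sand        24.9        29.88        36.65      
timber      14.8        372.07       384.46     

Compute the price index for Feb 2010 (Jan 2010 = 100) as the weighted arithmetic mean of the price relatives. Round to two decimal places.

paper pulp: 60.3 × (373.99/531.82) = 60.3 × 0.703227 = 42.4046
sand: 24.9 × (36.65/29.88) = 24.9 × 1.226573 = 30.5417
timber: 14.8 × (384.46/372.07) = 14.8 × 1.033300 = 15.2928
Index = Σ wᵢ·(p₁ᵢ/p₀ᵢ) = 42.4046 + 30.5417 + 15.2928 = 88.2391

88.24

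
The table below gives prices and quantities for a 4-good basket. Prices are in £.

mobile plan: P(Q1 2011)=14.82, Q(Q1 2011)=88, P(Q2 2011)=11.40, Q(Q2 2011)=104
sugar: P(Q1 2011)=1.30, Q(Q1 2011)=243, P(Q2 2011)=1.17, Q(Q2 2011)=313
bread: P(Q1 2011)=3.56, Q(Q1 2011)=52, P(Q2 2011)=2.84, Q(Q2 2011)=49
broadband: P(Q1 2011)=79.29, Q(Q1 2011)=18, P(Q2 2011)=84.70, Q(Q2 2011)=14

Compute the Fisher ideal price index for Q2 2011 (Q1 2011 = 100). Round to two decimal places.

90.27

Laspeyres component (base-period weights):
ΣP(Q2 2011)Q(Q1 2011) = 11.40×88 + 1.17×243 + 2.84×52 + 84.70×18 = 1003.2 + 284.31 + 147.68 + 1524.6 = 2959.79
ΣP(Q1 2011)Q(Q1 2011) = 14.82×88 + 1.30×243 + 3.56×52 + 79.29×18 = 1304.16 + 315.9 + 185.12 + 1427.22 = 3232.4
L = 2959.79 / 3232.4 × 100 = 91.5663
Paasche component (current-period weights):
ΣP(Q2 2011)Q(Q2 2011) = 11.40×104 + 1.17×313 + 2.84×49 + 84.70×14 = 1185.6 + 366.21 + 139.16 + 1185.8 = 2876.77
ΣP(Q1 2011)Q(Q2 2011) = 14.82×104 + 1.30×313 + 3.56×49 + 79.29×14 = 1541.28 + 406.9 + 174.44 + 1110.06 = 3232.68
P = 2876.77 / 3232.68 × 100 = 88.9902
Fisher = √(L × P) = √(91.5663 × 88.9902) = 90.2691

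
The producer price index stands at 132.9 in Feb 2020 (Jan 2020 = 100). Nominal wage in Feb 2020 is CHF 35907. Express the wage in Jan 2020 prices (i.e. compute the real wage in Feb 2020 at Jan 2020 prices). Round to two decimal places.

27018.06

Real = Nominal ÷ (Index/100) = 35907 ÷ (132.9/100)
     = 35907 ÷ 1.329 = 27018.0587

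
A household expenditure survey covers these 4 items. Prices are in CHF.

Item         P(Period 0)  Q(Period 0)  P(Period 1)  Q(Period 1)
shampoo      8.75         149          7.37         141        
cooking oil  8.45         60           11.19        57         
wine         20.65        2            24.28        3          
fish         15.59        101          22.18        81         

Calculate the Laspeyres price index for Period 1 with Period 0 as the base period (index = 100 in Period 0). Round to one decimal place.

Laspeyres price index uses base-period quantities as weights.
ΣP(Period 1)·Q(Period 0) = 7.37×149 + 11.19×60 + 24.28×2 + 22.18×101 = 1098.13 + 671.4 + 48.56 + 2240.18 = 4058.27
ΣP(Period 0)·Q(Period 0) = 8.75×149 + 8.45×60 + 20.65×2 + 15.59×101 = 1303.75 + 507 + 41.3 + 1574.59 = 3426.64
Index = 4058.27 / 3426.64 × 100 = 118.4329

118.4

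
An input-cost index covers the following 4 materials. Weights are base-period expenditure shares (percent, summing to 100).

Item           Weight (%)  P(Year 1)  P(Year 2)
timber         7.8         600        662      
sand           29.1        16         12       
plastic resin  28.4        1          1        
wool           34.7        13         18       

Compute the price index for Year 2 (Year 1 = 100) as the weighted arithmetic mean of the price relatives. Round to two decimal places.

timber: 7.8 × (662/600) = 7.8 × 1.103333 = 8.6060
sand: 29.1 × (12/16) = 29.1 × 0.750000 = 21.8250
plastic resin: 28.4 × (1/1) = 28.4 × 1.000000 = 28.4000
wool: 34.7 × (18/13) = 34.7 × 1.384615 = 48.0462
Index = Σ wᵢ·(p₁ᵢ/p₀ᵢ) = 8.6060 + 21.8250 + 28.4000 + 48.0462 = 106.8772

106.88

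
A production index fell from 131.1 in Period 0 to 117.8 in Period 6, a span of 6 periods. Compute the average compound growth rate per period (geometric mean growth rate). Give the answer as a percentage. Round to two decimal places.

-1.77%

Growth factor = (117.8/131.1)^(1/6) = (0.898551)^(1/6) = 0.982329
Growth rate = 0.982329 − 1 = -0.017671 = -1.7671%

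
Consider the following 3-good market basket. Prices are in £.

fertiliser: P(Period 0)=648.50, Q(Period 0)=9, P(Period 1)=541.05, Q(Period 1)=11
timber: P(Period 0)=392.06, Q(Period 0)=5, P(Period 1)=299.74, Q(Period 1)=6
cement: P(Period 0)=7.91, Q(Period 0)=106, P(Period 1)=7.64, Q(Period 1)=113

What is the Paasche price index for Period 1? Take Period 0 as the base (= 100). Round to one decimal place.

Paasche price index uses current-period quantities as weights.
ΣP(Period 1)·Q(Period 1) = 541.05×11 + 299.74×6 + 7.64×113 = 5951.55 + 1798.44 + 863.32 = 8613.31
ΣP(Period 0)·Q(Period 1) = 648.50×11 + 392.06×6 + 7.91×113 = 7133.5 + 2352.36 + 893.83 = 10379.69
Index = 8613.31 / 10379.69 × 100 = 82.9823

83.0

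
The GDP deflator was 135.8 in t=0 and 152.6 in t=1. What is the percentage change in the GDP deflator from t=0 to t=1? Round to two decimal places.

Change = (152.6 − 135.8) / 135.8 × 100
       = 16.8 / 135.8 × 100 = 12.3711%

12.37%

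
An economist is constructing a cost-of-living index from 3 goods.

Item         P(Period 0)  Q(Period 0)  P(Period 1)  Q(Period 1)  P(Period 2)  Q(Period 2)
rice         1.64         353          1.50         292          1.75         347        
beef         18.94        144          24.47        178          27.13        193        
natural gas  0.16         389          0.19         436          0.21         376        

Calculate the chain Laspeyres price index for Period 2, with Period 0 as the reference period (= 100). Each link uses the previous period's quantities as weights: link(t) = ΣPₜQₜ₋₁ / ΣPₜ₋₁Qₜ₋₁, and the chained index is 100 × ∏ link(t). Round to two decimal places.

136.47

Link Period 0→Period 1:
ΣP(Period 1)Q(Period 0) = 1.50×353 + 24.47×144 + 0.19×389 = 529.5 + 3523.68 + 73.91 = 4127.09
ΣP(Period 0)Q(Period 0) = 1.64×353 + 18.94×144 + 0.16×389 = 578.92 + 2727.36 + 62.24 = 3368.52
link = 4127.09/3368.52 = 1.225194
Link Period 1→Period 2:
ΣP(Period 2)Q(Period 1) = 1.75×292 + 27.13×178 + 0.21×436 = 511 + 4829.14 + 91.56 = 5431.7
ΣP(Period 1)Q(Period 1) = 1.50×292 + 24.47×178 + 0.19×436 = 438 + 4355.66 + 82.84 = 4876.5
link = 5431.7/4876.5 = 1.113852
Chained index = 100 × 1.225194 × 1.113852 = 136.4685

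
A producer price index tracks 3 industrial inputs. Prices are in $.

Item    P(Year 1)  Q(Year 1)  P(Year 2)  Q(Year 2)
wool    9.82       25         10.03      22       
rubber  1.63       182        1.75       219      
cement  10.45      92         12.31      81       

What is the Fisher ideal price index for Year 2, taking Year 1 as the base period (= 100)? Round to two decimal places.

112.99

Laspeyres component (base-period weights):
ΣP(Year 2)Q(Year 1) = 10.03×25 + 1.75×182 + 12.31×92 = 250.75 + 318.5 + 1132.52 = 1701.77
ΣP(Year 1)Q(Year 1) = 9.82×25 + 1.63×182 + 10.45×92 = 245.5 + 296.66 + 961.4 = 1503.56
L = 1701.77 / 1503.56 × 100 = 113.1827
Paasche component (current-period weights):
ΣP(Year 2)Q(Year 2) = 10.03×22 + 1.75×219 + 12.31×81 = 220.66 + 383.25 + 997.11 = 1601.02
ΣP(Year 1)Q(Year 2) = 9.82×22 + 1.63×219 + 10.45×81 = 216.04 + 356.97 + 846.45 = 1419.46
P = 1601.02 / 1419.46 × 100 = 112.7908
Fisher = √(L × P) = √(113.1827 × 112.7908) = 112.9866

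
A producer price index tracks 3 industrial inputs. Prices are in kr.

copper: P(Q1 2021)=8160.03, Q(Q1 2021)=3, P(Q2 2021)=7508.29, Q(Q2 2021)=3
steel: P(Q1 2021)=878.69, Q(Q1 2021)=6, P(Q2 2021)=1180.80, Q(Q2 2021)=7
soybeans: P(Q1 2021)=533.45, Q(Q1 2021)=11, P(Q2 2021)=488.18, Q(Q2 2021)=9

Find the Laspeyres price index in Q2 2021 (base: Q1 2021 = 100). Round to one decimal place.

98.2

Laspeyres price index uses base-period quantities as weights.
ΣP(Q2 2021)·Q(Q1 2021) = 7508.29×3 + 1180.80×6 + 488.18×11 = 22524.87 + 7084.8 + 5369.98 = 34979.65
ΣP(Q1 2021)·Q(Q1 2021) = 8160.03×3 + 878.69×6 + 533.45×11 = 24480.09 + 5272.14 + 5867.95 = 35620.18
Index = 34979.65 / 35620.18 × 100 = 98.2018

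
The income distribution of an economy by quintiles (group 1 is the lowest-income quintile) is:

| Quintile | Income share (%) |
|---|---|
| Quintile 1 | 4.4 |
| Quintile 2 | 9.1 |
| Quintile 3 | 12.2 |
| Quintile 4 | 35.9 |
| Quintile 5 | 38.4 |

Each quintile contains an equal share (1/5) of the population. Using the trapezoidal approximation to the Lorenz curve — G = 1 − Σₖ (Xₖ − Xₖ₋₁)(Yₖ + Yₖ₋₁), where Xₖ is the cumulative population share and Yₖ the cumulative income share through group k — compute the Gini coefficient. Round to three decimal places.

Cumulative income shares Yₖ: 0.0440, 0.1350, 0.2570, 0.6160, 1.0000
Σ (Xₖ−Xₖ₋₁)(Yₖ+Yₖ₋₁) = (1/5)(0.0440+0.0000) + (1/5)(0.1350+0.0440) + (1/5)(0.2570+0.1350) + (1/5)(0.6160+0.2570) + (1/5)(1.0000+0.6160)
  = 0.0088 + 0.0358 + 0.0784 + 0.1746 + 0.3232 = 0.6208
G = 1 − 0.6208 = 0.3792

0.379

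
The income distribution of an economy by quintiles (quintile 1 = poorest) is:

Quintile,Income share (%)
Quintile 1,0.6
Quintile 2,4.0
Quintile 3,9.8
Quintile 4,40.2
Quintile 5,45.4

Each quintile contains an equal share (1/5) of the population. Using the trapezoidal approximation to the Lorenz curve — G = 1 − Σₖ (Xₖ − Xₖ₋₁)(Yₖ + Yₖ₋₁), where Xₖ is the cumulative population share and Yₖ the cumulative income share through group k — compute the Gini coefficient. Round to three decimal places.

Cumulative income shares Yₖ: 0.0060, 0.0460, 0.1440, 0.5460, 1.0000
Σ (Xₖ−Xₖ₋₁)(Yₖ+Yₖ₋₁) = (1/5)(0.0060+0.0000) + (1/5)(0.0460+0.0060) + (1/5)(0.1440+0.0460) + (1/5)(0.5460+0.1440) + (1/5)(1.0000+0.5460)
  = 0.0012 + 0.0104 + 0.0380 + 0.1380 + 0.3092 = 0.4968
G = 1 − 0.4968 = 0.5032

0.503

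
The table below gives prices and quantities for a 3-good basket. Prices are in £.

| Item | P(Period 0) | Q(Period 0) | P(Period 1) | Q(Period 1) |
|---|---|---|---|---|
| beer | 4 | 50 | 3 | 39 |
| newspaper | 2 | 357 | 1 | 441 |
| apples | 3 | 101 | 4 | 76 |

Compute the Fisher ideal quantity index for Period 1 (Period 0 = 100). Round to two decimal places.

Laspeyres component (base-period weights):
ΣP(Period 0)Q(Period 1) = 4×39 + 2×441 + 3×76 = 156 + 882 + 228 = 1266
ΣP(Period 0)Q(Period 0) = 4×50 + 2×357 + 3×101 = 200 + 714 + 303 = 1217
L = 1266 / 1217 × 100 = 104.0263
Paasche component (current-period weights):
ΣP(Period 1)Q(Period 1) = 3×39 + 1×441 + 4×76 = 117 + 441 + 304 = 862
ΣP(Period 1)Q(Period 0) = 3×50 + 1×357 + 4×101 = 150 + 357 + 404 = 911
P = 862 / 911 × 100 = 94.6213
Fisher = √(L × P) = √(104.0263 × 94.6213) = 99.2124

99.21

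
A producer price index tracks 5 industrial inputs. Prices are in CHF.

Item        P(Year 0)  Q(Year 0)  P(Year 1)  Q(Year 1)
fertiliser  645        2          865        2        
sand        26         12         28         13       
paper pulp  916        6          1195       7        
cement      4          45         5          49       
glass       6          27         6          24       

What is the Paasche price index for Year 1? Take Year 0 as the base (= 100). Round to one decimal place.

129.5

Paasche price index uses current-period quantities as weights.
ΣP(Year 1)·Q(Year 1) = 865×2 + 28×13 + 1195×7 + 5×49 + 6×24 = 1730 + 364 + 8365 + 245 + 144 = 10848
ΣP(Year 0)·Q(Year 1) = 645×2 + 26×13 + 916×7 + 4×49 + 6×24 = 1290 + 338 + 6412 + 196 + 144 = 8380
Index = 10848 / 8380 × 100 = 129.4511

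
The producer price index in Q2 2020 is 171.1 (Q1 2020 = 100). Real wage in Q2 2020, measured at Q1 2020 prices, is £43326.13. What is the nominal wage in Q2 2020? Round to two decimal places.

Nominal = Real × (Index/100) = 43326.13 × (171.1/100)
        = 43326.13 × 1.711 = 74131.0084

74131.01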